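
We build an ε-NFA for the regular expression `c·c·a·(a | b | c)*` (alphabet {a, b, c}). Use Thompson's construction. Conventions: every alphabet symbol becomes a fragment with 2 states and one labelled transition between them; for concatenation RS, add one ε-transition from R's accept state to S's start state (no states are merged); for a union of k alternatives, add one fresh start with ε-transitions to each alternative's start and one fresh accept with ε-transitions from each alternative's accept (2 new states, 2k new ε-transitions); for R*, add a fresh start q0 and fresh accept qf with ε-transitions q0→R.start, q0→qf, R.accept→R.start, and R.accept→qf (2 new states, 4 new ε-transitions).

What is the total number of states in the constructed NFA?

Building bottom-up:
Each of the 6 symbol leaves contributes a 2-state fragment.
  a | b | c — 8 states
  (a | b | c)* — 10 states
  c·c·a·(a | b | c)* — 16 states

16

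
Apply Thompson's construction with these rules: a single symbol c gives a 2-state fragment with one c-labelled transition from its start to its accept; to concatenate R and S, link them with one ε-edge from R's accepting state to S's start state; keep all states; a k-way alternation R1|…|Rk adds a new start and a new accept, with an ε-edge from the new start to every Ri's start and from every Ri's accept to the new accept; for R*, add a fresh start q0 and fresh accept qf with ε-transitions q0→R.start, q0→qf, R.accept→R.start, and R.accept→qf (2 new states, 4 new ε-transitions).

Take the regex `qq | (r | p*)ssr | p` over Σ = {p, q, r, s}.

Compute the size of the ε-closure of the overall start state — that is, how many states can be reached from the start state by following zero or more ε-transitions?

Work bottom-up. For each fragment F, track |ε-closure(F.start)| and whether F's accept lies in that closure (i.e. whether F accepts ε). A single-symbol fragment has closure size 1 and does not accept ε.
  qq : |ε-closure| equals the left operand's closure size = 1 (its accept is not ε-reachable, so the closure stops there)
  p* : the star's fresh start ε-reaches both the body's start and the fresh accept: |ε-closure| = 2 + 1 = 3
  r | p* : |ε-closure| = 1 (new start) + (1 + 3) + 1 (new accept, since some branch ε-reaches its own accept) = 6
  (r | p*)ssr : |ε-closure| = 6 + 1 = 7 (closure spills across the concat boundary because the left factor accepts ε)
  qq | (r | p*)ssr | p : new start ε-reaches every alternative's start; none of them accept ε, so the new accept is not reached: |ε-closure| = 1 + 1 + 7 + 1 = 10

10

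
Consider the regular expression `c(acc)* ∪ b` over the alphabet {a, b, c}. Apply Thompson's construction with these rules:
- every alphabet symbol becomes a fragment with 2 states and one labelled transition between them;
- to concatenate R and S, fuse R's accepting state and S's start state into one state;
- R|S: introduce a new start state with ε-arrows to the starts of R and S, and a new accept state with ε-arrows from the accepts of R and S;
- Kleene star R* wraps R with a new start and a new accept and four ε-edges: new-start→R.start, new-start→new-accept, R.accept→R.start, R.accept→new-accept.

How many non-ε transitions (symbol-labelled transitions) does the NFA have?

Building bottom-up:
Each of the 5 symbol leaves contributes exactly 1 symbol transition.
  acc → 3 symbol transitions
  (acc)* → 3 symbol transitions
  c(acc)* → 4 symbol transitions
  c(acc)* ∪ b → 5 symbol transitions

5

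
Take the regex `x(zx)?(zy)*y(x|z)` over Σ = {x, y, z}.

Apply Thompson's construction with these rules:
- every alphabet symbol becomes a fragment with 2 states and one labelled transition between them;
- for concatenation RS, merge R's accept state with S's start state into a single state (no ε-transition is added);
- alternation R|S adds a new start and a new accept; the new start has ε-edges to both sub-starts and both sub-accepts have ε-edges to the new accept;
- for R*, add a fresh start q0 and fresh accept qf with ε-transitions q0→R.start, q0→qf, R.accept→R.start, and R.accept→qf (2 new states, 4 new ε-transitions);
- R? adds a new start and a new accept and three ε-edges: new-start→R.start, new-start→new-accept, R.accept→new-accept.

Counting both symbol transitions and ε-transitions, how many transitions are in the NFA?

19

By structural recursion:
Each of the 8 symbol leaves contributes 1 transition (1 symbol, 0 ε).
  zx : 2 transitions (2 symbol, 0 ε)
  (zx)? : 5 transitions (2 symbol, 3 ε)
  zy : 2 transitions (2 symbol, 0 ε)
  (zy)* : 6 transitions (2 symbol, 4 ε)
  x|z : 6 transitions (2 symbol, 4 ε)
  x(zx)?(zy)*y(x|z) : 19 transitions (8 symbol, 11 ε)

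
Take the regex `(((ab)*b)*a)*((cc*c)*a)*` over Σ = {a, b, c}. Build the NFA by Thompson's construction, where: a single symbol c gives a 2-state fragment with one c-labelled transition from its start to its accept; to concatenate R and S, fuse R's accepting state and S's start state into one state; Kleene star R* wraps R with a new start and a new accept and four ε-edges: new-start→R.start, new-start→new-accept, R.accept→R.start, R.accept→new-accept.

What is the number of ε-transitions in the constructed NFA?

By structural recursion:
Each of the 8 symbol leaves contributes 0 ε-transitions.
  ab — 0 ε-transitions
  (ab)* — 4 ε-transitions
  (ab)*b — 4 ε-transitions
  ((ab)*b)* — 8 ε-transitions
  ((ab)*b)*a — 8 ε-transitions
  (((ab)*b)*a)* — 12 ε-transitions
  c* — 4 ε-transitions
  cc*c — 4 ε-transitions
  (cc*c)* — 8 ε-transitions
  (cc*c)*a — 8 ε-transitions
  ((cc*c)*a)* — 12 ε-transitions
  (((ab)*b)*a)*((cc*c)*a)* — 24 ε-transitions

24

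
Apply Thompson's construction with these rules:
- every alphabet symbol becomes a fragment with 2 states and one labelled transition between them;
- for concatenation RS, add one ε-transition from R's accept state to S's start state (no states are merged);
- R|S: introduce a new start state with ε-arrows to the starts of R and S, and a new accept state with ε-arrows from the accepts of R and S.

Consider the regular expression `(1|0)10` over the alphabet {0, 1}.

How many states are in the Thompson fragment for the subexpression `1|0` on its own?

6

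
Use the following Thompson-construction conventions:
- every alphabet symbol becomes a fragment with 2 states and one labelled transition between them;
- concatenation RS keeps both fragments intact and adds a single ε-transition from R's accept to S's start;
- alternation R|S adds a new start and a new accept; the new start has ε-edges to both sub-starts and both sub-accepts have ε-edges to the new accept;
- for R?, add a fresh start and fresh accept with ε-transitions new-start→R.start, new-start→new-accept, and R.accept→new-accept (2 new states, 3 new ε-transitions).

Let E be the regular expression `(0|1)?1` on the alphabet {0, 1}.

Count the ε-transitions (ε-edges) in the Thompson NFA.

Building bottom-up:
Each of the 3 symbol leaves contributes 0 ε-transitions.
  0|1 : 4 ε-transitions
  (0|1)? : 7 ε-transitions
  (0|1)?1 : 8 ε-transitions

8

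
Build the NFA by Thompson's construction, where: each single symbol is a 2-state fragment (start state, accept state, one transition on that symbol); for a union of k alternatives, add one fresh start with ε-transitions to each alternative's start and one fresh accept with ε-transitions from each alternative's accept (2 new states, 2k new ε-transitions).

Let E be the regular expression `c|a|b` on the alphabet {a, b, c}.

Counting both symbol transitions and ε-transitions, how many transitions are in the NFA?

9

Recursing over subexpressions:
Each of the 3 symbol leaves contributes 1 transition (1 symbol, 0 ε).
  c|a|b — 9 transitions (3 symbol, 6 ε)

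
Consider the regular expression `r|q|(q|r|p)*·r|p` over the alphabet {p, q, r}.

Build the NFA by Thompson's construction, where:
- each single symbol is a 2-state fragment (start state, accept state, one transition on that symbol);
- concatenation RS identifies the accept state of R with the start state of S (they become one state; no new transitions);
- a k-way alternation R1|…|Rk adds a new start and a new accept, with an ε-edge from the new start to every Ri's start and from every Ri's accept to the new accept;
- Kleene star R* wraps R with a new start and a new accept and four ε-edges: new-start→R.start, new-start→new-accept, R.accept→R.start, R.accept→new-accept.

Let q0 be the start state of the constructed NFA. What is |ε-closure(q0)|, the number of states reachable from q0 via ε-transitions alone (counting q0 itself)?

Let C(F) = |ε-closure(F.start)| within fragment F, and note whether F accepts ε. Symbol fragments have C = 1 and do not accept ε. Then:
  q|r|p → |ε-closure| = 1 + 1 + 1 + 1 = 4 (the new accept is not ε-reachable since no branch accepts ε)
  (q|r|p)* → the star's fresh start ε-reaches both the body's start and the fresh accept: |ε-closure| = 2 + 4 = 6
  (q|r|p)*·r → |ε-closure| = 6 + (1−1) = 6 (closure spills across the concat boundary because the left factor accepts ε)
  r|q|(q|r|p)*·r|p → |ε-closure| = 1 + 1 + 1 + 6 + 1 = 10 (the new accept is not ε-reachable since no branch accepts ε)

10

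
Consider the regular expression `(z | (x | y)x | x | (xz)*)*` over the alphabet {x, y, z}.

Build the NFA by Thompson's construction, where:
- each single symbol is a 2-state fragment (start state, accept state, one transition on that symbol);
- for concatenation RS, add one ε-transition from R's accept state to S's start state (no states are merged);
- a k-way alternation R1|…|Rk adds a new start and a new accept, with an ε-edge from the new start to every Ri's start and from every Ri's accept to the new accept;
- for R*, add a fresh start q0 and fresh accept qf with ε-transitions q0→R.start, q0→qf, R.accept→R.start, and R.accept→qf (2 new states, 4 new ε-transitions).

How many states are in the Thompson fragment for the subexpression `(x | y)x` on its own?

8

Fragment for `(x | y)x`:
Each of the 3 symbol leaves contributes a 2-state fragment.
  x | y = 6 states
  (x | y)x = 8 states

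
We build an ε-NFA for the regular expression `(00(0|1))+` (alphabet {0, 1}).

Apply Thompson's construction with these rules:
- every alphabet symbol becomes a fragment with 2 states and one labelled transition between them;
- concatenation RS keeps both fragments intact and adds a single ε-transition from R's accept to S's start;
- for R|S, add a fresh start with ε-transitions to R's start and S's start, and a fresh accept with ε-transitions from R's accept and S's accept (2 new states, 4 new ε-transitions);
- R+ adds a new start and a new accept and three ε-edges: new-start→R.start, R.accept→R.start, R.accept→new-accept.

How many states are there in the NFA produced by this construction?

By structural recursion:
Each of the 4 symbol leaves contributes a 2-state fragment.
  0|1 = 6 states
  00(0|1) = 10 states
  (00(0|1))+ = 12 states

12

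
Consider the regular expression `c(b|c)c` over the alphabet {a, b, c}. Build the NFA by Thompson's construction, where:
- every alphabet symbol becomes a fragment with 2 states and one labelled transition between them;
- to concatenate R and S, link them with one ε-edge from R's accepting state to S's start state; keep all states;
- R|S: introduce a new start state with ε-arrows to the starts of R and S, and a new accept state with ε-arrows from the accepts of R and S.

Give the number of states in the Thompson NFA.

10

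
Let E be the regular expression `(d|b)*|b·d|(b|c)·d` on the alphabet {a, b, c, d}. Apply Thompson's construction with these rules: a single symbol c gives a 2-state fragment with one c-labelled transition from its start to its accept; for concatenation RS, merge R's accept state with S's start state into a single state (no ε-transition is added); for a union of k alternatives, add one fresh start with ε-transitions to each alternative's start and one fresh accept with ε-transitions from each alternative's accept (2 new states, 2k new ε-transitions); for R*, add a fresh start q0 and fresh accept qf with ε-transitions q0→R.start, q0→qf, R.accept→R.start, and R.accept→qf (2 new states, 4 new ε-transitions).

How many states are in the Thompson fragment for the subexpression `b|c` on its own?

6

Fragment for `b|c`:
Each of the 2 symbol leaves contributes a 2-state fragment.
  b|c : 6 states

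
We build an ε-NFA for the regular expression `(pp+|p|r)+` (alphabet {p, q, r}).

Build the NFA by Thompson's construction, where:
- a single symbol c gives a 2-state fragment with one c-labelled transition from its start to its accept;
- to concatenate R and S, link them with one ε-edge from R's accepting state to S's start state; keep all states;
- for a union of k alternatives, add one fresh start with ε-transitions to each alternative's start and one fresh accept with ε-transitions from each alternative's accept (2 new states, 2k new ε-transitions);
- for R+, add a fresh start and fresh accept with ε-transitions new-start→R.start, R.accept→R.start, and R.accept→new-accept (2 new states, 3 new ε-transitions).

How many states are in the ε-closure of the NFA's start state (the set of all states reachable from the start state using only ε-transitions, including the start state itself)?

Work bottom-up. For each fragment F, track |ε-closure(F.start)| and whether F's accept lies in that closure (i.e. whether F accepts ε). A single-symbol fragment has closure size 1 and does not accept ε.
  p+ — C = 1 + 1 = 2 (the body doesn't accept ε, so the new accept is not reached)
  pp+ — same as the first factor's closure: C = 1
  pp+|p|r — C = 1 + 1 + 1 + 1 = 4 (the new accept is not ε-reachable since no branch accepts ε)
  (pp+|p|r)+ — new start ε-reaches only the body's start; the new accept needs a symbol first: C = 1 + 4 = 5

5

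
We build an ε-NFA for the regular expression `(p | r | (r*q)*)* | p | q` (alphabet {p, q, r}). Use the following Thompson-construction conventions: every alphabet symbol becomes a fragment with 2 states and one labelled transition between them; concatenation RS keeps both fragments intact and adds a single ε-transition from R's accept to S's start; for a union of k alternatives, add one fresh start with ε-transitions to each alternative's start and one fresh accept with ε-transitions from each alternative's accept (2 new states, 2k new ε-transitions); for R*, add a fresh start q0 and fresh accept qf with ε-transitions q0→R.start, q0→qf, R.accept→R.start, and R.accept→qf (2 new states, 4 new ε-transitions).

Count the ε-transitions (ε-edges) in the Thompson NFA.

Recursing over subexpressions:
Each of the 6 symbol leaves contributes 0 ε-transitions.
  r* — 4 ε-transitions
  r*q — 5 ε-transitions
  (r*q)* — 9 ε-transitions
  p | r | (r*q)* — 15 ε-transitions
  (p | r | (r*q)*)* — 19 ε-transitions
  (p | r | (r*q)*)* | p | q — 25 ε-transitions

25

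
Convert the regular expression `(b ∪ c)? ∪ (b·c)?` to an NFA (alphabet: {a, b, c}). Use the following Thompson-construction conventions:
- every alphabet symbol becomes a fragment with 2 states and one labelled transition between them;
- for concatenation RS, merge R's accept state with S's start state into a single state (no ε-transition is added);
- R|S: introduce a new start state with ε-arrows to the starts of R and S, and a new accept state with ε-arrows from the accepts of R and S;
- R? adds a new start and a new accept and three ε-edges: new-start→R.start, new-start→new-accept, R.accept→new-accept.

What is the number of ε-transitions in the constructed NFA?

By structural recursion:
Each of the 4 symbol leaves contributes 0 ε-transitions.
  b ∪ c → 4 ε-transitions
  (b ∪ c)? → 7 ε-transitions
  b·c → 0 ε-transitions
  (b·c)? → 3 ε-transitions
  (b ∪ c)? ∪ (b·c)? → 14 ε-transitions

14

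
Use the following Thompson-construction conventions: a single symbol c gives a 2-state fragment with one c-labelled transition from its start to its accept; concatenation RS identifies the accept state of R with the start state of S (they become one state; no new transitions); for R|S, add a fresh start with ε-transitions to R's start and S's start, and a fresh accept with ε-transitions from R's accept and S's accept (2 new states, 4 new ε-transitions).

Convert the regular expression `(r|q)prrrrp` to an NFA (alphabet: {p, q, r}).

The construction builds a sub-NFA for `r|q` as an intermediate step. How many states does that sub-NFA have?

6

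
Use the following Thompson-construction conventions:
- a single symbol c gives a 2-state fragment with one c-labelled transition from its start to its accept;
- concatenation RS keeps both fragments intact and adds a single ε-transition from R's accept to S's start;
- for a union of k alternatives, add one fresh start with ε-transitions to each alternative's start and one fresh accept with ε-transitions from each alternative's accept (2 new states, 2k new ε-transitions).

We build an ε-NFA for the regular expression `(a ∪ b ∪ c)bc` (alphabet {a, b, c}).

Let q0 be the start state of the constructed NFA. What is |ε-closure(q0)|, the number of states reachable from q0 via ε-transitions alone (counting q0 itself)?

4

Work bottom-up. For each fragment F, track |ε-closure(F.start)| and whether F's accept lies in that closure (i.e. whether F accepts ε). A single-symbol fragment has closure size 1 and does not accept ε.
  a ∪ b ∪ c — new start ε-reaches every alternative's start; none of them accept ε, so the new accept is not reached: |closure| = 1 + 1 + 1 + 1 = 4
  (a ∪ b ∪ c)bc — |closure| equals the left operand's closure size = 4 (its accept is not ε-reachable, so the closure stops there)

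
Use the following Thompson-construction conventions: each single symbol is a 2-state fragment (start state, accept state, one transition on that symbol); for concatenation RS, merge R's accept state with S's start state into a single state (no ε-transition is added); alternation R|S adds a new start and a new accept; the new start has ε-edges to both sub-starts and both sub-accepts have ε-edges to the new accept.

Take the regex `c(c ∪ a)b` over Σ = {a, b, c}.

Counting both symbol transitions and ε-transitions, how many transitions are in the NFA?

Recursing over subexpressions:
Each of the 4 symbol leaves contributes 1 transition (1 symbol, 0 ε).
  c ∪ a → 6 transitions (2 symbol, 4 ε)
  c(c ∪ a)b → 8 transitions (4 symbol, 4 ε)

8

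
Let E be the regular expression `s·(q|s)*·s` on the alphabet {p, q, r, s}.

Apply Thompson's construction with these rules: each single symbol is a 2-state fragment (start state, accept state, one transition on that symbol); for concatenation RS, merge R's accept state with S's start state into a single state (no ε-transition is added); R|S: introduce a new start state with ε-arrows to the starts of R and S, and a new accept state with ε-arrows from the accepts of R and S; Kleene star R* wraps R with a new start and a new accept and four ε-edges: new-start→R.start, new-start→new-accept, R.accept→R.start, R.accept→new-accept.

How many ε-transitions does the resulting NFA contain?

Bottom-up over the parse tree:
Each of the 4 symbol leaves contributes 0 ε-transitions.
  q|s → 4 ε-transitions
  (q|s)* → 8 ε-transitions
  s·(q|s)*·s → 8 ε-transitions

8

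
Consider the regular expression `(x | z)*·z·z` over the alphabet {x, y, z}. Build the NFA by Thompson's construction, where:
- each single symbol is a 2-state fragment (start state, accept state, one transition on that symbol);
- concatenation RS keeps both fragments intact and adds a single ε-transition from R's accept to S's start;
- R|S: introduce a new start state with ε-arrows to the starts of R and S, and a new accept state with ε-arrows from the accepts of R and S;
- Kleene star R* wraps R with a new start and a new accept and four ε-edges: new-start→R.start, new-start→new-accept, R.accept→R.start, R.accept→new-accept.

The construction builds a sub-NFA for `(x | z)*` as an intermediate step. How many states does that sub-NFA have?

Fragment for `(x | z)*`:
Each of the 2 symbol leaves contributes a 2-state fragment.
  x | z : 6 states
  (x | z)* : 8 states

8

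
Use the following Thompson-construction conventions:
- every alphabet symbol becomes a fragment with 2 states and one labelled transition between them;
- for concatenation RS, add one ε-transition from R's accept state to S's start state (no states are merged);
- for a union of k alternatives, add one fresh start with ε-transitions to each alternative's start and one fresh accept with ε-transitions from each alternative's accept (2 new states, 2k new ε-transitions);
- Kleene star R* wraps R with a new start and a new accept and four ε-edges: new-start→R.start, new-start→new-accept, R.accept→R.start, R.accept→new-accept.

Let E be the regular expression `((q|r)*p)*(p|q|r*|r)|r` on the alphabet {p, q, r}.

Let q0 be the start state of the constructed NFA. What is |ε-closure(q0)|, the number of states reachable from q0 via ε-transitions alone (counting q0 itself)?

Compute the ε-closure size of each fragment's start state recursively; a symbol fragment's start has no outgoing ε-edge, so its closure is just itself (size 1).
  q|r → new start ε-reaches every alternative's start; none of them accept ε, so the new accept is not reached: |ε-closure| = 1 + 1 + 1 = 3
  (q|r)* → |ε-closure| = 1 (new start) + 3 (body) + 1 (new accept) = 5
  (q|r)*p → the left operand accepts ε, so the closure extends into the next operand (via the concat ε-link); |ε-closure| = 5 + 1 = 6
  ((q|r)*p)* → new start has ε-edges to the inner start and to the new accept, so |ε-closure| = 2 + 6 = 8
  r* → new start has ε-edges to the inner start and to the new accept, so |ε-closure| = 2 + 1 = 3
  p|q|r*|r → new start ε-reaches every alternative's start; at least one alternative accepts ε, so the union's new accept is reached too: |ε-closure| = 1 + 1 + 1 + 3 + 1 + 1 = 8
  ((q|r)*p)*(p|q|r*|r) → |ε-closure| = 8 + 8 = 16 (closure spills across the concat boundary because the left factor accepts ε)
  ((q|r)*p)*(p|q|r*|r)|r → |ε-closure| = 1 (new start) + (16 + 1) + 1 (new accept, since some branch ε-reaches its own accept) = 19

19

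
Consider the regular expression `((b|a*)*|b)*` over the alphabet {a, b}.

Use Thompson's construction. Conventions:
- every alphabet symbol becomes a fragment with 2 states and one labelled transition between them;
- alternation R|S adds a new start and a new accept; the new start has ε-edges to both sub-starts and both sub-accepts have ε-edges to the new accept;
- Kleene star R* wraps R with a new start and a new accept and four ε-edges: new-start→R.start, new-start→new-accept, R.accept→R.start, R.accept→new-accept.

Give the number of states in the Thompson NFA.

Bottom-up over the parse tree:
Each of the 3 symbol leaves contributes a 2-state fragment.
  a* = 4 states
  b|a* = 8 states
  (b|a*)* = 10 states
  (b|a*)*|b = 14 states
  ((b|a*)*|b)* = 16 states

16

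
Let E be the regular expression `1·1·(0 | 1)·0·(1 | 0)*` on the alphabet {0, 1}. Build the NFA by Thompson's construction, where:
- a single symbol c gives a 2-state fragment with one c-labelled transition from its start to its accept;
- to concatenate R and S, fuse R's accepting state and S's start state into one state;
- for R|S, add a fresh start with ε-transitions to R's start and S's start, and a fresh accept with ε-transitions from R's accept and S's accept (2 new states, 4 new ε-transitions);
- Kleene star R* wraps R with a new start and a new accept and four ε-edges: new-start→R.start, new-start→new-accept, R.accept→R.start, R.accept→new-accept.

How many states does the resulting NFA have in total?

Building bottom-up:
Each of the 7 symbol leaves contributes a 2-state fragment.
  0 | 1 → 6 states
  1 | 0 → 6 states
  (1 | 0)* → 8 states
  1·1·(0 | 1)·0·(1 | 0)* → 16 states

16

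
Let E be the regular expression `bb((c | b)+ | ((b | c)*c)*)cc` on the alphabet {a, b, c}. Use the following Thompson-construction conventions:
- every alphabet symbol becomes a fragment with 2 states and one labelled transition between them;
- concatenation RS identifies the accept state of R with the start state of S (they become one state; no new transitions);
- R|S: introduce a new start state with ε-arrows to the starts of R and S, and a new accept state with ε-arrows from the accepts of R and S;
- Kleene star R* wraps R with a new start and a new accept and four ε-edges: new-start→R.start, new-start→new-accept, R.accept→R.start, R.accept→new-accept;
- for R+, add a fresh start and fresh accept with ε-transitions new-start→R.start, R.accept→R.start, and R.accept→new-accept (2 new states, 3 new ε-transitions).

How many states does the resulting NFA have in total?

25

Building bottom-up:
Each of the 9 symbol leaves contributes a 2-state fragment.
  c | b : 6 states
  (c | b)+ : 8 states
  b | c : 6 states
  (b | c)* : 8 states
  (b | c)*c : 9 states
  ((b | c)*c)* : 11 states
  (c | b)+ | ((b | c)*c)* : 21 states
  bb((c | b)+ | ((b | c)*c)*)cc : 25 states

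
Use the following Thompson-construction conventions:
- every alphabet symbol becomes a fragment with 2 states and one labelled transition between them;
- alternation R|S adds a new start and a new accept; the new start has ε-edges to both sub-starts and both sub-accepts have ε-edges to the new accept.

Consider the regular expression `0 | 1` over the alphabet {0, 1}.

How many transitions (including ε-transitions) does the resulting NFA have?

6

Recursing over subexpressions:
Each of the 2 symbol leaves contributes 1 transition (1 symbol, 0 ε).
  0 | 1 → 6 transitions (2 symbol, 4 ε)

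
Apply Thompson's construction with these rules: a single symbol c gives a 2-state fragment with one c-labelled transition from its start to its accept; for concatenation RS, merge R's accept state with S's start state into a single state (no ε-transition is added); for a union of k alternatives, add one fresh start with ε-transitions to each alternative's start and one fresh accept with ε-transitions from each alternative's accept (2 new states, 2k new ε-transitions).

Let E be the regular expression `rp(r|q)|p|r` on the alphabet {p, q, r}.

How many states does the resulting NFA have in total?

14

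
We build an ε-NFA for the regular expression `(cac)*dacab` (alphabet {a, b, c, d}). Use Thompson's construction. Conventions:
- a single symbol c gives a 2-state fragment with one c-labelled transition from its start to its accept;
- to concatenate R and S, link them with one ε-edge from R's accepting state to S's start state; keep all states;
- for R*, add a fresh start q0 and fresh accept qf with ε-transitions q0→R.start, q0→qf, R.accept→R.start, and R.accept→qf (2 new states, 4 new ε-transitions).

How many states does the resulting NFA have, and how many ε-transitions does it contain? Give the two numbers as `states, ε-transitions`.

Recursing over subexpressions:
Each of the 8 symbol leaves contributes 2 states and 0 ε-transitions.
  cac — 6 states, 2 ε-transitions
  (cac)* — 8 states, 6 ε-transitions
  (cac)*dacab — 18 states, 11 ε-transitions

18, 11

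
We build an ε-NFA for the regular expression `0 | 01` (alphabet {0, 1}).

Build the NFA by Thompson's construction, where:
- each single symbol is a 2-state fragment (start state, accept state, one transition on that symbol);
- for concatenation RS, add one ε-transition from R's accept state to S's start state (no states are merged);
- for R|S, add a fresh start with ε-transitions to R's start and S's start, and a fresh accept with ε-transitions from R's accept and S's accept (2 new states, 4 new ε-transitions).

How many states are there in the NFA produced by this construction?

8

Per subexpression:
Each of the 3 symbol leaves contributes a 2-state fragment.
  01 → 4 states
  0 | 01 → 8 states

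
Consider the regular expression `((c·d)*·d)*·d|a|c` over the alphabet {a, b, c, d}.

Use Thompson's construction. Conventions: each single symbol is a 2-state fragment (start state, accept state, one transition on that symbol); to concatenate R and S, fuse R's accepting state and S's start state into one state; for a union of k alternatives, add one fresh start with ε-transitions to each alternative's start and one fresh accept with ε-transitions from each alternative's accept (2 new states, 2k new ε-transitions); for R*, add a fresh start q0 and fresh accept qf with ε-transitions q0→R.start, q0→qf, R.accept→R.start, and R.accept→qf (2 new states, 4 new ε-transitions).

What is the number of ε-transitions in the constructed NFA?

14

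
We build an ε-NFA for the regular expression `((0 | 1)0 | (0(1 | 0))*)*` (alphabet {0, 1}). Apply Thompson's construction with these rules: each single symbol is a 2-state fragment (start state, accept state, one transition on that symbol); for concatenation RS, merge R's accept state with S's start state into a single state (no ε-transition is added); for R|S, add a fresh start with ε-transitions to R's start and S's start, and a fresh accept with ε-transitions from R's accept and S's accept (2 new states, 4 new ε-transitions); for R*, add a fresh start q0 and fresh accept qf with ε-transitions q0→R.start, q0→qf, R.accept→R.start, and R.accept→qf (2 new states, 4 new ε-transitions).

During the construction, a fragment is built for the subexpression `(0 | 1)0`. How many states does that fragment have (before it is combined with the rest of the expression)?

7

Fragment for `(0 | 1)0`:
Each of the 3 symbol leaves contributes a 2-state fragment.
  0 | 1 : 6 states
  (0 | 1)0 : 7 states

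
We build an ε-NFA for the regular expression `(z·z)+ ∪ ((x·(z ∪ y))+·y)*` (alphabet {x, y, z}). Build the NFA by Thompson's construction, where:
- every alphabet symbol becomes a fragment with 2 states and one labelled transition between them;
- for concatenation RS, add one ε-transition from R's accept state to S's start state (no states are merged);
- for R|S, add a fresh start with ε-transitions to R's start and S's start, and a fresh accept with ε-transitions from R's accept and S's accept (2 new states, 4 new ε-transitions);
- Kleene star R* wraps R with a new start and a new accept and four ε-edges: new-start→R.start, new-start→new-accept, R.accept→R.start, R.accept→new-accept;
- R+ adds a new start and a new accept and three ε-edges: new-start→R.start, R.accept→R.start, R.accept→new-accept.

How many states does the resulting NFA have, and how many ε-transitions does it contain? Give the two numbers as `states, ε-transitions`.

Building bottom-up:
Each of the 6 symbol leaves contributes 2 states and 0 ε-transitions.
  z·z — 4 states, 1 ε-transition
  (z·z)+ — 6 states, 4 ε-transitions
  z ∪ y — 6 states, 4 ε-transitions
  x·(z ∪ y) — 8 states, 5 ε-transitions
  (x·(z ∪ y))+ — 10 states, 8 ε-transitions
  (x·(z ∪ y))+·y — 12 states, 9 ε-transitions
  ((x·(z ∪ y))+·y)* — 14 states, 13 ε-transitions
  (z·z)+ ∪ ((x·(z ∪ y))+·y)* — 22 states, 21 ε-transitions

22, 21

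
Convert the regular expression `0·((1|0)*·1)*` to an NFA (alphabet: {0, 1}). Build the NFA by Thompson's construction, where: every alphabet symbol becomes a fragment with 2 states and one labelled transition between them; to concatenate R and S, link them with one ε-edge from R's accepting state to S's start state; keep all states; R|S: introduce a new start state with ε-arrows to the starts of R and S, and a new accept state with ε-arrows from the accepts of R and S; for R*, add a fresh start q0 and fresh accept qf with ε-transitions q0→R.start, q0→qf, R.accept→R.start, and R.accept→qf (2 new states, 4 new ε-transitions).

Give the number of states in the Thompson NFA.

Recursing over subexpressions:
Each of the 4 symbol leaves contributes a 2-state fragment.
  1|0 → 6 states
  (1|0)* → 8 states
  (1|0)*·1 → 10 states
  ((1|0)*·1)* → 12 states
  0·((1|0)*·1)* → 14 states

14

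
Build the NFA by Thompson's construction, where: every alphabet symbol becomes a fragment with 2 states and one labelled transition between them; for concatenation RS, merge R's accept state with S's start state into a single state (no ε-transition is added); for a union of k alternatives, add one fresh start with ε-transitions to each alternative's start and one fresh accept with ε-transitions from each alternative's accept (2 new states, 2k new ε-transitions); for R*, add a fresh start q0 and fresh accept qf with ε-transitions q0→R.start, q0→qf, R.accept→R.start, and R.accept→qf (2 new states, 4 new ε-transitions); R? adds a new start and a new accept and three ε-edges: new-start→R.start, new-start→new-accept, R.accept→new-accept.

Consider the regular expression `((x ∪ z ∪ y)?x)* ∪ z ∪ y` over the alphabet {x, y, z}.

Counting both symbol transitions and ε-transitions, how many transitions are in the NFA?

25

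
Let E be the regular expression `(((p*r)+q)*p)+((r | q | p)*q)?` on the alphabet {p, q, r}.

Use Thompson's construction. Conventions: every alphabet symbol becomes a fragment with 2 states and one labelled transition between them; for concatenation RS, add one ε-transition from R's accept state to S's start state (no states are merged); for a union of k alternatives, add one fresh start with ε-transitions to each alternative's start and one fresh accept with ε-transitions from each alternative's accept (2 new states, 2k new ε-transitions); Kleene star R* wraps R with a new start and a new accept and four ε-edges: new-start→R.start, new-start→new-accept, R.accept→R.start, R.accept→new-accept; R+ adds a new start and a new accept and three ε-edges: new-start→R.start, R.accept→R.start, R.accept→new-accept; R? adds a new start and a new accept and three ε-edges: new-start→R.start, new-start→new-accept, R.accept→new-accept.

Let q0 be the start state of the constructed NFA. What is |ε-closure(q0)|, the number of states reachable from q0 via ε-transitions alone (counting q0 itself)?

9

Work bottom-up. For each fragment F, track |ε-closure(F.start)| and whether F's accept lies in that closure (i.e. whether F accepts ε). A single-symbol fragment has closure size 1 and does not accept ε.
  p* : C = 1 (new start) + 1 (body) + 1 (new accept) = 3
  p*r : C = 3 + 1 = 4 (closure spills across the concat boundary because the left factor accepts ε)
  (p*r)+ : C = 1 + 4 = 5 (the body doesn't accept ε, so the new accept is not reached)
  (p*r)+q : C equals the left operand's closure size = 5 (its accept is not ε-reachable, so the closure stops there)
  ((p*r)+q)* : new start has ε-edges to the inner start and to the new accept, so C = 2 + 5 = 7
  ((p*r)+q)*p : the left operand accepts ε, so the closure extends into the next operand (via the concat ε-link); C = 7 + 1 = 8
  (((p*r)+q)*p)+ : new start ε-reaches only the body's start; the new accept needs a symbol first: C = 1 + 8 = 9
  r | q | p : new start ε-reaches every alternative's start; none of them accept ε, so the new accept is not reached: C = 1 + 1 + 1 + 1 = 4
  (r | q | p)* : C = 1 (new start) + 4 (body) + 1 (new accept) = 6
  (r | q | p)*q : the left operand accepts ε, so the closure extends into the next operand (via the concat ε-link); C = 6 + 1 = 7
  ((r | q | p)*q)? : new start has ε-edges to the inner start and to the new accept, so C = 2 + 7 = 9
  (((p*r)+q)*p)+((r | q | p)*q)? : C equals the left operand's closure size = 9 (its accept is not ε-reachable, so the closure stops there)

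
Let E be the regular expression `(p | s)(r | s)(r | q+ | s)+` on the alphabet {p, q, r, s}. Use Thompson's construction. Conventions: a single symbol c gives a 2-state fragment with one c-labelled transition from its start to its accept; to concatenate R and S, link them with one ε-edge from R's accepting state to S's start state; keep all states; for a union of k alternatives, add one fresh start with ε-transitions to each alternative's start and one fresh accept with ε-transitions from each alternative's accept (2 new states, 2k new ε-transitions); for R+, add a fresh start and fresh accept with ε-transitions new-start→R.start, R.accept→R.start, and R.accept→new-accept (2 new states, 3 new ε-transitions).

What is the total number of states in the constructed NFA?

24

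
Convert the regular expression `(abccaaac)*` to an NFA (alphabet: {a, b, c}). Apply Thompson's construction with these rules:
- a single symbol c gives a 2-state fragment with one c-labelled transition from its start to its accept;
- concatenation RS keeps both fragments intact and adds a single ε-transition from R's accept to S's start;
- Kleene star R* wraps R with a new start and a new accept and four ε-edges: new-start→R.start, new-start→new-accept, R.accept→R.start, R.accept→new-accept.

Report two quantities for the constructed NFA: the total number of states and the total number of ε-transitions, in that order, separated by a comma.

18, 11

Per subexpression:
Each of the 8 symbol leaves contributes 2 states and 0 ε-transitions.
  abccaaac → 16 states, 7 ε-transitions
  (abccaaac)* → 18 states, 11 ε-transitions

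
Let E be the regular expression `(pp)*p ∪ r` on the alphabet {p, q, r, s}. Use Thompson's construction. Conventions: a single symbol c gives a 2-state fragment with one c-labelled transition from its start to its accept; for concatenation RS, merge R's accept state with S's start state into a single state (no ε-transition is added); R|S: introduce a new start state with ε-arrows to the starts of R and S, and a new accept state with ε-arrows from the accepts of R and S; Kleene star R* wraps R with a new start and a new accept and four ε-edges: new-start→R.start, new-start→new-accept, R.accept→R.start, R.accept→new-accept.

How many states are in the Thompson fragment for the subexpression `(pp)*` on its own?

Fragment for `(pp)*`:
Each of the 2 symbol leaves contributes a 2-state fragment.
  pp — 3 states
  (pp)* — 5 states

5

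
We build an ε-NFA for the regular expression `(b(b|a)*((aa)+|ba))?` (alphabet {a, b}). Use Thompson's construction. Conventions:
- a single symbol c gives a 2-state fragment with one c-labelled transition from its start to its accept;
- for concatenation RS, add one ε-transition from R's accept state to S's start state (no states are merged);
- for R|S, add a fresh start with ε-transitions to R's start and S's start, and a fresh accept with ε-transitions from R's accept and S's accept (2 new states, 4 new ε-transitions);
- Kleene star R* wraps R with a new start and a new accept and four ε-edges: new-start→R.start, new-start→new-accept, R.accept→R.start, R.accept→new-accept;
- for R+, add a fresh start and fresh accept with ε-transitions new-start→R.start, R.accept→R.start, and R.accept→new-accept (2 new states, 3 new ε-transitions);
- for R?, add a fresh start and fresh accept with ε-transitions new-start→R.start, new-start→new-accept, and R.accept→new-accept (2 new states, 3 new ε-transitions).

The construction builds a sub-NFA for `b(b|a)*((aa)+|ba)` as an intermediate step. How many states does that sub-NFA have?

Fragment for `b(b|a)*((aa)+|ba)`:
Each of the 7 symbol leaves contributes a 2-state fragment.
  b|a = 6 states
  (b|a)* = 8 states
  aa = 4 states
  (aa)+ = 6 states
  ba = 4 states
  (aa)+|ba = 12 states
  b(b|a)*((aa)+|ba) = 22 states

22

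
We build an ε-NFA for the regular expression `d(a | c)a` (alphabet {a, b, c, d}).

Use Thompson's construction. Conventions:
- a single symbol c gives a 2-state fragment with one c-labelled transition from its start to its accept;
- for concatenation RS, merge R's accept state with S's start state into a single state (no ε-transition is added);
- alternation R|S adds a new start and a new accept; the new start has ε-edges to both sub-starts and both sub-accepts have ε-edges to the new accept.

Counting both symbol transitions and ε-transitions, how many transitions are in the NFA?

Bottom-up over the parse tree:
Each of the 4 symbol leaves contributes 1 transition (1 symbol, 0 ε).
  a | c — 6 transitions (2 symbol, 4 ε)
  d(a | c)a — 8 transitions (4 symbol, 4 ε)

8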